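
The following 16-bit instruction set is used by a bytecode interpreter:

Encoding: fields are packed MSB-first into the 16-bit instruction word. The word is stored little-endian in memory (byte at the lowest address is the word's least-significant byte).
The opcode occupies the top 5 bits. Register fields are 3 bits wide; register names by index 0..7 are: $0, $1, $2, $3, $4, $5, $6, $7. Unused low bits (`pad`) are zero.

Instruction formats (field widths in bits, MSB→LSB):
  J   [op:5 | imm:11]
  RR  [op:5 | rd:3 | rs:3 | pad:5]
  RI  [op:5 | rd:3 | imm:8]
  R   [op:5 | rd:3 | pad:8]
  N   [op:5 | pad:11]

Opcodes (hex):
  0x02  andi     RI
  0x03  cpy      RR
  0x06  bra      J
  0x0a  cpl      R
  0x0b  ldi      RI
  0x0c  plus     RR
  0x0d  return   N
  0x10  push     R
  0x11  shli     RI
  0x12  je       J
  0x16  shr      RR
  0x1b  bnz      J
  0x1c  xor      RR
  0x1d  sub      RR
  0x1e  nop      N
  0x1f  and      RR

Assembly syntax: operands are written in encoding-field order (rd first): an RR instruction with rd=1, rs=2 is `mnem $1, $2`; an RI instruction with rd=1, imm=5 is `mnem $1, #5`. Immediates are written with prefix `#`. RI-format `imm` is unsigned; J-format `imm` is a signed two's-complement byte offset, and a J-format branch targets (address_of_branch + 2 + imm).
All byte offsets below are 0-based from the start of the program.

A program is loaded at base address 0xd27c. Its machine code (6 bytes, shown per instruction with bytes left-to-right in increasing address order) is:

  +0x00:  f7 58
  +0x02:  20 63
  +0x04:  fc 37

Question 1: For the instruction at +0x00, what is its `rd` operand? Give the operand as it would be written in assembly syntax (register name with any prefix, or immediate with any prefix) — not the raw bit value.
@+00  little-endian(f7 58) = 0x58f7
  op=0x58f7>>11=0xb ⇒ ldi (RI)
  rd: (w>>8)&0x7=0x0 → $0
  imm: (w>>0)&0xff=0xf7 → #247

$0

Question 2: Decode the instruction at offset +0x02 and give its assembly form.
plus $3, $1

@+02  little-endian(20 63) = 0x6320
  opcode bits[15:11]=0xc: plus/RR
  [10:8] rd=3 = $3
  [7:5] rs=1 = $1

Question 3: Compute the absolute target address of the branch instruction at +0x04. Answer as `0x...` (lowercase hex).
0xd27e

+0x04: fc 37 ⇒ word 0x37fc (little)
  op=0x37fc>>11=0x6 ⇒ bra (J)
  [10:0] imm=2044 (s11→-4) = #-4
  target = base 0xd27c + off 0x04 + 2 + imm -4 = 0xd27e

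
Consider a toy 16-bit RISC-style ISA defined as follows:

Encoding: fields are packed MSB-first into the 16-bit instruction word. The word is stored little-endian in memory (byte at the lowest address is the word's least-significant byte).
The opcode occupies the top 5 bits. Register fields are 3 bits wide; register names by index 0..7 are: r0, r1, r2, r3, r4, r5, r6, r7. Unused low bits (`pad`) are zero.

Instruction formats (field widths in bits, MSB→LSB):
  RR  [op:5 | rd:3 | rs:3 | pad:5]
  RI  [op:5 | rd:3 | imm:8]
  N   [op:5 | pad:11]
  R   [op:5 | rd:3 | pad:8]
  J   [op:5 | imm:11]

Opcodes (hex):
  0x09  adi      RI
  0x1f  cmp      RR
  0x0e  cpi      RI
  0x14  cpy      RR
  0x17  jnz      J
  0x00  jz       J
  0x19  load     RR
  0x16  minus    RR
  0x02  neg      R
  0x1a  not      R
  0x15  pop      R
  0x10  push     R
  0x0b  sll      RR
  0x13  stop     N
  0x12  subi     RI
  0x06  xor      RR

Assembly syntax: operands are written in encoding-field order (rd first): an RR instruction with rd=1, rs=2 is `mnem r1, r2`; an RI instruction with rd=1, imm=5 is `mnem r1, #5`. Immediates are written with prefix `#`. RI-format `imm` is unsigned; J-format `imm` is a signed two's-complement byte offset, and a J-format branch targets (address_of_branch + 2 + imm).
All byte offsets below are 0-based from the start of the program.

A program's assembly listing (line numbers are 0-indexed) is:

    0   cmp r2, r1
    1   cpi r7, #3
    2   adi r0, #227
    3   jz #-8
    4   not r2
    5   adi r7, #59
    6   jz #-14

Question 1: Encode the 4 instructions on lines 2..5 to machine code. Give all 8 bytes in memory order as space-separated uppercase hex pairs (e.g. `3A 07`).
E3 48 F8 07 00 D2 3B 4F

line 2 (adi): pack op=0x9:5|rd=0:3|imm=227:8 = 0x48e3; little→ e3 48
line 3 (jz): pack op=0x0:5|imm=-8:11 = 0x07f8; little→ f8 07
line 4 (not): pack op=0x1a:5|rd=2:3|pad=0:8 = 0xd200; little→ 00 d2
line 5 (adi): pack op=0x9:5|rd=7:3|imm=59:8 = 0x4f3b; little→ 3b 4f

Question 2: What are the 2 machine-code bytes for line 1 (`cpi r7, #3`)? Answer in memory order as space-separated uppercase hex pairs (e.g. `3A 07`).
L1: cpi op=0xe:5|rd=7:3|imm=3:8 ⇒ 0x7703 ⇒ little 03 77

03 77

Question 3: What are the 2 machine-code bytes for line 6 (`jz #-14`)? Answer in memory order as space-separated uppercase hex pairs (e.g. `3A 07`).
6. jz fields op=0x0:5|imm=-14:11 → word 07f2h → f2 07

F2 07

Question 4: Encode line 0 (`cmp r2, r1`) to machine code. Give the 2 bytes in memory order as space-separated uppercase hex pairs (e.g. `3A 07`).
20 FA

0. cmp fields op=0x1f:5|rd=2:3|rs=1:3|pad=0:5 → word fa20h → 20 fa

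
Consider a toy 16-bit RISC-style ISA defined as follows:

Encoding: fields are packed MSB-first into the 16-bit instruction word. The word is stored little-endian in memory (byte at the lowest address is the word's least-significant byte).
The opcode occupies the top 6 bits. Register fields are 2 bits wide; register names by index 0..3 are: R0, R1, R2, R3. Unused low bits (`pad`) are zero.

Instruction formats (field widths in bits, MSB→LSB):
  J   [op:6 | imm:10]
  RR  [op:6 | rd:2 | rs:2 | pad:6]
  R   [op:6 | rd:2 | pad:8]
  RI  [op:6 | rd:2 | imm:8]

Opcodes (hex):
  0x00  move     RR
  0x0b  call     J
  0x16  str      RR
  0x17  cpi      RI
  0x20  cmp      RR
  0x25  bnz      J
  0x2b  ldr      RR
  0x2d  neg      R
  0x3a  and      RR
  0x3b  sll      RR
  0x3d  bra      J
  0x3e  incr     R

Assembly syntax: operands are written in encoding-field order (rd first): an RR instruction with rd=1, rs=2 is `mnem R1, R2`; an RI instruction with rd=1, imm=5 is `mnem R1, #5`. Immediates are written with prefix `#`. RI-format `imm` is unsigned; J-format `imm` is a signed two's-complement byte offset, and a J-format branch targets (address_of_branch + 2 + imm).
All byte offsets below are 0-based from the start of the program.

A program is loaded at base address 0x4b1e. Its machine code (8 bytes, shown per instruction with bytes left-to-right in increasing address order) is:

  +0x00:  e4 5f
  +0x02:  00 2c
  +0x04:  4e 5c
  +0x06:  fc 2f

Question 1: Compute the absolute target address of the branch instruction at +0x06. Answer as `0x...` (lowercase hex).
[06] fc 2f → 0x2ffc
  op=0x2ffc>>10=0xb ⇒ call (J)
  imm@[9:0]=0x3fc (s10→-4) ⇒ #-4
  target = base 0x4b1e + off 0x06 + 2 + imm -4 = 0x4b22

0x4b22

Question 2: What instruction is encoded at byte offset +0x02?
off 0x02: read 00 2c as little → 0x2c00
  op=0x2c00>>10=0xb ⇒ call (J)
  [9:0] imm=0 = #0

call #0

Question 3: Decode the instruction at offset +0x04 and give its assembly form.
@+04  little-endian(4e 5c) = 0x5c4e
  opcode bits[15:10]=0x17: cpi/RI
  rd: (w>>8)&0x3=0x0 → R0
  imm: (w>>0)&0xff=0x4e → #78

cpi R0, #78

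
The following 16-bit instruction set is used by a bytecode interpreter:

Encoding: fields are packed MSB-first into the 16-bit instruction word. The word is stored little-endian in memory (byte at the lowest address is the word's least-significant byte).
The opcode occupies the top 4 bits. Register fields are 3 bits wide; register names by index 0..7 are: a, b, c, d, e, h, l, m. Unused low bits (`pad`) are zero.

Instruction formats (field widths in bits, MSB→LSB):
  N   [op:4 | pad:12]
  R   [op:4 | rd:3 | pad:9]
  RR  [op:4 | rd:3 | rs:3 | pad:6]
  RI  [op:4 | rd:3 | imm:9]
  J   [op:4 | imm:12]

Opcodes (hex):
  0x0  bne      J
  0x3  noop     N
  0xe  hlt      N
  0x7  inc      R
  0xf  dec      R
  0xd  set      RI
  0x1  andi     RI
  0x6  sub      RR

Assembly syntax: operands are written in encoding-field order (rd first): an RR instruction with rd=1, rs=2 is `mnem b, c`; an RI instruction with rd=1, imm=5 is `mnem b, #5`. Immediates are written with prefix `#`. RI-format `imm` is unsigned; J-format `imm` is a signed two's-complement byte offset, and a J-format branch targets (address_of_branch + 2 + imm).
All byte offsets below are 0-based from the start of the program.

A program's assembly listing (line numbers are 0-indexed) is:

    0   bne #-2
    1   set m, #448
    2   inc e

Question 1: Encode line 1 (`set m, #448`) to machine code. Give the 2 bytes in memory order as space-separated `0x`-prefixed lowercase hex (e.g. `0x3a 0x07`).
1. set fields op=0xd:4|rd=7:3|imm=448:9 → word dfc0h → c0 df

0xc0 0xdf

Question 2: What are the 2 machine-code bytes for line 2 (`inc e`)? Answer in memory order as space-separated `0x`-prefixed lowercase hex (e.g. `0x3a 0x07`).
0x00 0x78

L2: inc op=0x7:4|rd=4:3|pad=0:9 ⇒ 0x7800 ⇒ little 00 78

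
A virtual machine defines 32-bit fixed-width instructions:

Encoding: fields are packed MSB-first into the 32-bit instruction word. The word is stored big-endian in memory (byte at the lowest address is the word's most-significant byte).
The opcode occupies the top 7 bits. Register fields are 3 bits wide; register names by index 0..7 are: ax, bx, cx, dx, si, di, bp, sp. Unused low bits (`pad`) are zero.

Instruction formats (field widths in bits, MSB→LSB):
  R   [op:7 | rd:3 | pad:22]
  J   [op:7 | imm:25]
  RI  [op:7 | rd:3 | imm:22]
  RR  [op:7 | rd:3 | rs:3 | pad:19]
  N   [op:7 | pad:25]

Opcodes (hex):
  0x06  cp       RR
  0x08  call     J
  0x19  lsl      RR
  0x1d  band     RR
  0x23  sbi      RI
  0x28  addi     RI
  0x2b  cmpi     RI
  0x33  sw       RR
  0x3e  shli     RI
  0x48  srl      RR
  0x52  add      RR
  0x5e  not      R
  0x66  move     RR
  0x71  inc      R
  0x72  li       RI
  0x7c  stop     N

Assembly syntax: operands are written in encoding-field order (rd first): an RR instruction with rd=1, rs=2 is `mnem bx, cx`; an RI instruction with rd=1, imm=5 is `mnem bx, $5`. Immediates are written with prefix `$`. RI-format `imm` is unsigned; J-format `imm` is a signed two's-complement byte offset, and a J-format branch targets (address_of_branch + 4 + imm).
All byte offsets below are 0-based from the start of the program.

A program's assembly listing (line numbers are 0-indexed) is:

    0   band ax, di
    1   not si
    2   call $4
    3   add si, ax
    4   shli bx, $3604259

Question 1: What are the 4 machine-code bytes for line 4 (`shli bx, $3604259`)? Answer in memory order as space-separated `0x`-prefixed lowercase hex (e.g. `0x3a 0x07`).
0x7c 0x76 0xff 0x23

4. shli fields op=0x3e:7|rd=1:3|imm=3604259:22 → word 7c76ff23h → 7c 76 ff 23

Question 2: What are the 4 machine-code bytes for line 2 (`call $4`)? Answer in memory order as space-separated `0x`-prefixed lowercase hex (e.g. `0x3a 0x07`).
0x10 0x00 0x00 0x04

L2: call op=0x8:7|imm=4:25 ⇒ 0x10000004 ⇒ big 10 00 00 04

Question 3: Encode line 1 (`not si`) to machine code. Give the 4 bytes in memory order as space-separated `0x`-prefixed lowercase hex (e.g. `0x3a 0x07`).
1. not fields op=0x5e:7|rd=4:3|pad=0:22 → word bd000000h → bd 00 00 00

0xbd 0x00 0x00 0x00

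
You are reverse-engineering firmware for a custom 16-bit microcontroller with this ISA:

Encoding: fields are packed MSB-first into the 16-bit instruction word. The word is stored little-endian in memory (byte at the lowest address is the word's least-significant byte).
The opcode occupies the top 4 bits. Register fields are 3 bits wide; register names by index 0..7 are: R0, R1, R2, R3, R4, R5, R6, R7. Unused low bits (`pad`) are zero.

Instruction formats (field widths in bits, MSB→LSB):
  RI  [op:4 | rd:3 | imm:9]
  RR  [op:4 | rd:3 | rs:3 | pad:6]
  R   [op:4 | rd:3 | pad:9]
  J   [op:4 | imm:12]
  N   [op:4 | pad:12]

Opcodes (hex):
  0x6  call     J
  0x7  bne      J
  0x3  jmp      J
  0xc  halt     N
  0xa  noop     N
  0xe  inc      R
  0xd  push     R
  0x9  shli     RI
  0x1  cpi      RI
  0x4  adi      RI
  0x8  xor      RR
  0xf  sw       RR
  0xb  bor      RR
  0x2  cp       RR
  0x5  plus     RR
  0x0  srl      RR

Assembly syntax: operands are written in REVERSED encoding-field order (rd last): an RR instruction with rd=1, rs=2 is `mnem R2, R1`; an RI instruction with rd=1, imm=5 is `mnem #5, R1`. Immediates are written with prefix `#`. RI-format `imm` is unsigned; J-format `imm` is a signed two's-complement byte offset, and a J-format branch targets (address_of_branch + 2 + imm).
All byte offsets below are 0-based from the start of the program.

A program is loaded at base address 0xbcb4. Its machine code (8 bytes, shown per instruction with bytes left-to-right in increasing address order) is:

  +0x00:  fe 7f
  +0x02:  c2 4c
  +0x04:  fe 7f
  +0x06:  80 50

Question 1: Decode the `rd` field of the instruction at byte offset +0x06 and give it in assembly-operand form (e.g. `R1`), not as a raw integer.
off 0x06: read 80 50 as little → 0x5080
  opcode bits[15:12]=0x5: plus/RR
  rd@[11:9]=0x0 ⇒ R0
  rs@[8:6]=0x2 ⇒ R2

R0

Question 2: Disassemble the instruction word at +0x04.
@+04  little-endian(fe 7f) = 0x7ffe
  op=0x7ffe>>12=0x7 ⇒ bne (J)
  imm@[11:0]=0xffe (s12→-2) ⇒ #-2

bne #-2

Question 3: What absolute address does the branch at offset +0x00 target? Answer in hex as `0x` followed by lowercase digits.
0xbcb4

off 0x00: read fe 7f as little → 0x7ffe
  op=0x7ffe>>12=0x7 ⇒ bne (J)
  imm: (w>>0)&0xfff=0xffe (s12→-2) → #-2
  target = base 0xbcb4 + off 0x00 + 2 + imm -2 = 0xbcb4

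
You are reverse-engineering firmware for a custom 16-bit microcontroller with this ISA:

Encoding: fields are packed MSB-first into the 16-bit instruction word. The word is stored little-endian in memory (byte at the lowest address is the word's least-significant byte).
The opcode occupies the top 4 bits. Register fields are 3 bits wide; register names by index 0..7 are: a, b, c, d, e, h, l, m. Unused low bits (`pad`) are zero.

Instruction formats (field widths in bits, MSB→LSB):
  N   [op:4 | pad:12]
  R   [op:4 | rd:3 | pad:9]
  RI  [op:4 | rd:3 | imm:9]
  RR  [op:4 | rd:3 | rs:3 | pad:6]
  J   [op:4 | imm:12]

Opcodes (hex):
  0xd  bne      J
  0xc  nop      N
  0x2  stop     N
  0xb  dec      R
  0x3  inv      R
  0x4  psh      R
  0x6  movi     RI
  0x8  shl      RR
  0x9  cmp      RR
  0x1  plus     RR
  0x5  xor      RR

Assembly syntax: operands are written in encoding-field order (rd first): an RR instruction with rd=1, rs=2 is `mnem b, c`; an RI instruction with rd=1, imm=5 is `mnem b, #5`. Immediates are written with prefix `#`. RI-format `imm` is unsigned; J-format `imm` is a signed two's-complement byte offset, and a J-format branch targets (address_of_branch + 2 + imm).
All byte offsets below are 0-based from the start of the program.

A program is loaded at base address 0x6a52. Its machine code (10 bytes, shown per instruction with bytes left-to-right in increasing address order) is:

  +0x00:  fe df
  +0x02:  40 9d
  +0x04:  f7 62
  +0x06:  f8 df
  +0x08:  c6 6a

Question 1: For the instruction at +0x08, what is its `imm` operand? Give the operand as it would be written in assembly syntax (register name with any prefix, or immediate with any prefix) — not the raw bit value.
@+08  little-endian(c6 6a) = 0x6ac6
  opcode bits[15:12]=0x6: movi/RI
  [11:9] rd=5 = h
  [8:0] imm=198 = #198

#198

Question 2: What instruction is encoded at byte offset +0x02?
cmp l, h

off 0x02: read 40 9d as little → 0x9d40
  op=0x9d40>>12=0x9 ⇒ cmp (RR)
  [11:9] rd=6 = l
  [8:6] rs=5 = h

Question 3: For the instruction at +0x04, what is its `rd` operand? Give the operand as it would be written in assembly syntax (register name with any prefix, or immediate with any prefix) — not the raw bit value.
b

[04] f7 62 → 0x62f7
  op=0x62f7>>12=0x6 ⇒ movi (RI)
  rd: (w>>9)&0x7=0x1 → b
  imm: (w>>0)&0x1ff=0xf7 → #247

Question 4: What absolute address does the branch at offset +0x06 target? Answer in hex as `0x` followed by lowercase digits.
0x6a52

[06] f8 df → 0xdff8
  op=0xdff8>>12=0xd ⇒ bne (J)
  imm@[11:0]=0xff8 (s12→-8) ⇒ #-8
  target = base 0x6a52 + off 0x06 + 2 + imm -8 = 0x6a52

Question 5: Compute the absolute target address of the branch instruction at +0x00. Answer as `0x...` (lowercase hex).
0x6a52

+0x00: fe df ⇒ word 0xdffe (little)
  op=0xdffe>>12=0xd ⇒ bne (J)
  imm@[11:0]=0xffe (s12→-2) ⇒ #-2
  target = base 0x6a52 + off 0x00 + 2 + imm -2 = 0x6a52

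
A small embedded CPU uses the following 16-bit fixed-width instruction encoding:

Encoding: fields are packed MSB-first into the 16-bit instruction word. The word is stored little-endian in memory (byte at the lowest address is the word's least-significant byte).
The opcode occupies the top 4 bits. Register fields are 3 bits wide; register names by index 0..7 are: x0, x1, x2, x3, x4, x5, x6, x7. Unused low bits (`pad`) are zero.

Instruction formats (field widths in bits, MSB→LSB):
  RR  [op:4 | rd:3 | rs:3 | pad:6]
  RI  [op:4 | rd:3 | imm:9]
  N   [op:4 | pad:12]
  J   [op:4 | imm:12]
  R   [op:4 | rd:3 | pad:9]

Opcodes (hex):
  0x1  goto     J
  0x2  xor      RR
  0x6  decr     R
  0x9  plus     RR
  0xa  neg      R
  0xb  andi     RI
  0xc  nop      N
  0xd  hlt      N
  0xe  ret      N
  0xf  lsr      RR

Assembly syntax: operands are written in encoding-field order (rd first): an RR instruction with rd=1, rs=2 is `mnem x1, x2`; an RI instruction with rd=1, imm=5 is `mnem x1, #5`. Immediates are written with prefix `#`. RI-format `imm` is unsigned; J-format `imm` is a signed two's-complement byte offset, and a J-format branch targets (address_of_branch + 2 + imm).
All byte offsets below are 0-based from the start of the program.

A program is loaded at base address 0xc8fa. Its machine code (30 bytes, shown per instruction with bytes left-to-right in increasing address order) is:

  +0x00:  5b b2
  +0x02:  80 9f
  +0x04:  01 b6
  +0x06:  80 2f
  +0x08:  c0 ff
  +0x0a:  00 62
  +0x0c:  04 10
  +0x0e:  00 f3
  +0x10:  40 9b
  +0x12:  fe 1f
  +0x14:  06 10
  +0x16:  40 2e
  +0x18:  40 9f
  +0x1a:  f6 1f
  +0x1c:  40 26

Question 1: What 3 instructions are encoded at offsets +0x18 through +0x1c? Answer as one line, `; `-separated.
plus x7, x5; goto #-10; xor x3, x1

[18] 40 9f → 0x9f40
  opcode bits[15:12]=0x9: plus/RR
  rd: (w>>9)&0x7=0x7 → x7
  rs: (w>>6)&0x7=0x5 → x5
[1a] f6 1f → 0x1ff6
  opcode bits[15:12]=0x1: goto/J
  imm: (w>>0)&0xfff=0xff6 (s12→-10) → #-10
[1c] 40 26 → 0x2640
  opcode bits[15:12]=0x2: xor/RR
  rd: (w>>9)&0x7=0x3 → x3
  rs: (w>>6)&0x7=0x1 → x1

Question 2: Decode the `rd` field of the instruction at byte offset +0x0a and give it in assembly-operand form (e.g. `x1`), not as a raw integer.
x1

[0a] 00 62 → 0x6200
  opcode bits[15:12]=0x6: decr/R
  rd@[11:9]=0x1 ⇒ x1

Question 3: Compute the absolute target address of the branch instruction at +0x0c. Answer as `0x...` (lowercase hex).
[0c] 04 10 → 0x1004
  top 4b → 0x1 → goto [J]
  [11:0] imm=4 = #4
  target = base 0xc8fa + off 0x0c + 2 + imm 4 = 0xc90c

0xc90c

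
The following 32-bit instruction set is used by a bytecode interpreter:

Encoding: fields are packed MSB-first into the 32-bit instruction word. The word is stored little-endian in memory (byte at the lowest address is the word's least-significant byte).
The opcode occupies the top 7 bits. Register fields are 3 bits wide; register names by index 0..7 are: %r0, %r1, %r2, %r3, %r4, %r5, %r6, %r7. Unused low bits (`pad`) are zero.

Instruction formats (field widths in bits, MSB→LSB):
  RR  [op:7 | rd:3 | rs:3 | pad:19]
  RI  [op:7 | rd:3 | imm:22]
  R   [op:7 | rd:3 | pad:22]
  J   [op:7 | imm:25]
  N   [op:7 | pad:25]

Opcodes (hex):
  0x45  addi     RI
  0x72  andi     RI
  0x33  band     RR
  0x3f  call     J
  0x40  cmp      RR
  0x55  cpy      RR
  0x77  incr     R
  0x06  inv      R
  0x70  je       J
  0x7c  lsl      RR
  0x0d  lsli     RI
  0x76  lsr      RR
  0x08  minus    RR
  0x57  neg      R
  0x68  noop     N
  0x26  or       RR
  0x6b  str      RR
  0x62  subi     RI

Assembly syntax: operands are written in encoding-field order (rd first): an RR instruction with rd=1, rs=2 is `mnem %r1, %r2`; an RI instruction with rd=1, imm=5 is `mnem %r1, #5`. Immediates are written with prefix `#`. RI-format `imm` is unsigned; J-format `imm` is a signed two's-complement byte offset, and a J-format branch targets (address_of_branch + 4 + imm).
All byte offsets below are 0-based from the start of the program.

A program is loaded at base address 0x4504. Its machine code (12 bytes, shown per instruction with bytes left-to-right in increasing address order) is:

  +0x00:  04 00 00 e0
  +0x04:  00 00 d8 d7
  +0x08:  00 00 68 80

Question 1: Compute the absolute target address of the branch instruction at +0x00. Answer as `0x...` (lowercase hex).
+0x00: 04 00 00 e0 ⇒ word 0xe0000004 (little)
  opcode bits[31:25]=0x70: je/J
  imm: (w>>0)&0x1ffffff=0x4 → #4
  target = base 0x4504 + off 0x00 + 4 + imm 4 = 0x450c

0x450c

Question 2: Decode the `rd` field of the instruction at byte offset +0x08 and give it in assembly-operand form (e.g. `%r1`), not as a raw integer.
%r1

off 0x08: read 00 00 68 80 as little → 0x80680000
  top 7b → 0x40 → cmp [RR]
  rd: (w>>22)&0x7=0x1 → %r1
  rs: (w>>19)&0x7=0x5 → %r5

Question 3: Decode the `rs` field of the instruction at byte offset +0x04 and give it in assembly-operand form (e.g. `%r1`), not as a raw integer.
off 0x04: read 00 00 d8 d7 as little → 0xd7d80000
  op=0xd7d80000>>25=0x6b ⇒ str (RR)
  rd: (w>>22)&0x7=0x7 → %r7
  rs: (w>>19)&0x7=0x3 → %r3

%r3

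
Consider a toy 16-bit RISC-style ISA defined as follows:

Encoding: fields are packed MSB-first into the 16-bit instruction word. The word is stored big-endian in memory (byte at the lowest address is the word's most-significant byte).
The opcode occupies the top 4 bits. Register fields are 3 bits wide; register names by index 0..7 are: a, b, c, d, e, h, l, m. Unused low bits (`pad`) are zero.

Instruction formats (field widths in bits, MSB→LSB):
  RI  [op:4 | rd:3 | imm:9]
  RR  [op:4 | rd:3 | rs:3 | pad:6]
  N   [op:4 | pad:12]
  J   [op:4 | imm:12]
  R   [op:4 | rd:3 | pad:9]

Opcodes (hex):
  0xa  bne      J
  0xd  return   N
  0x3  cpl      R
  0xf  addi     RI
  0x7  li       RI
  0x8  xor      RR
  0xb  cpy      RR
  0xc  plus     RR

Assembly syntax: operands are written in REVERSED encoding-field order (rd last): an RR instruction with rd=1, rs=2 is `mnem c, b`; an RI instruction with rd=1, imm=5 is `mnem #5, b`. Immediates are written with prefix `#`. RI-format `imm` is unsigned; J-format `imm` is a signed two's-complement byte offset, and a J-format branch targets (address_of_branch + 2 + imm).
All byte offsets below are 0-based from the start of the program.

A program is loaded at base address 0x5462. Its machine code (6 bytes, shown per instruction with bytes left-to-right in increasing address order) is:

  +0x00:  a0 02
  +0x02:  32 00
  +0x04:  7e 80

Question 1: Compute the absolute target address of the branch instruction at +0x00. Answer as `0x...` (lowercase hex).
@+00  big-endian(a0 02) = 0xa002
  opcode bits[15:12]=0xa: bne/J
  [11:0] imm=2 = #2
  target = base 0x5462 + off 0x00 + 2 + imm 2 = 0x5466

0x5466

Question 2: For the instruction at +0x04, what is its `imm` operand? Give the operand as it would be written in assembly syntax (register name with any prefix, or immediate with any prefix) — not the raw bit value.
#128

+0x04: 7e 80 ⇒ word 0x7e80 (big)
  opcode bits[15:12]=0x7: li/RI
  [11:9] rd=7 = m
  [8:0] imm=128 = #128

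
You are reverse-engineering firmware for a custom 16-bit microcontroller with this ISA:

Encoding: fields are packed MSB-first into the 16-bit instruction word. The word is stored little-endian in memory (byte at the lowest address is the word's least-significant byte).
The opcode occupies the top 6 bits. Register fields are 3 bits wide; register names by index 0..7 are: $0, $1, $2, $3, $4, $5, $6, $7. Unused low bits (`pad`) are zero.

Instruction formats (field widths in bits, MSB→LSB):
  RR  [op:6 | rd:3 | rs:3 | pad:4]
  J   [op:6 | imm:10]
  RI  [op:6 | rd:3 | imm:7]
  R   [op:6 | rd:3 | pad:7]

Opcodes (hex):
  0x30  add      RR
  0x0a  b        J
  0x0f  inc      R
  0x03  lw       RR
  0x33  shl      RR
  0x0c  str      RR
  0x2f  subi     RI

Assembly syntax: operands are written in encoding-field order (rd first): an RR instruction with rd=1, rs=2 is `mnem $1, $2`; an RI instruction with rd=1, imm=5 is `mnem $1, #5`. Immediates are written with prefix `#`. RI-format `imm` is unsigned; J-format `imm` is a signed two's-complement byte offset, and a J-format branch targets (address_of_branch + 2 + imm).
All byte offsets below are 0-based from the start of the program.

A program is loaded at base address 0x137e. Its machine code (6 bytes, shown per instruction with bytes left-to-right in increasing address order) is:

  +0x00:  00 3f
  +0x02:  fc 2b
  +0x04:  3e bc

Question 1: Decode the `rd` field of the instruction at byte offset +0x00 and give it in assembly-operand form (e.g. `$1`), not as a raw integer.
$6

[00] 00 3f → 0x3f00
  opcode bits[15:10]=0xf: inc/R
  [9:7] rd=6 = $6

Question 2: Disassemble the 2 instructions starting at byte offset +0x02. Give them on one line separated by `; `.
+0x02: fc 2b ⇒ word 0x2bfc (little)
  op=0x2bfc>>10=0xa ⇒ b (J)
  [9:0] imm=1020 (s10→-4) = #-4
+0x04: 3e bc ⇒ word 0xbc3e (little)
  op=0xbc3e>>10=0x2f ⇒ subi (RI)
  [9:7] rd=0 = $0
  [6:0] imm=62 = #62

b #-4; subi $0, #62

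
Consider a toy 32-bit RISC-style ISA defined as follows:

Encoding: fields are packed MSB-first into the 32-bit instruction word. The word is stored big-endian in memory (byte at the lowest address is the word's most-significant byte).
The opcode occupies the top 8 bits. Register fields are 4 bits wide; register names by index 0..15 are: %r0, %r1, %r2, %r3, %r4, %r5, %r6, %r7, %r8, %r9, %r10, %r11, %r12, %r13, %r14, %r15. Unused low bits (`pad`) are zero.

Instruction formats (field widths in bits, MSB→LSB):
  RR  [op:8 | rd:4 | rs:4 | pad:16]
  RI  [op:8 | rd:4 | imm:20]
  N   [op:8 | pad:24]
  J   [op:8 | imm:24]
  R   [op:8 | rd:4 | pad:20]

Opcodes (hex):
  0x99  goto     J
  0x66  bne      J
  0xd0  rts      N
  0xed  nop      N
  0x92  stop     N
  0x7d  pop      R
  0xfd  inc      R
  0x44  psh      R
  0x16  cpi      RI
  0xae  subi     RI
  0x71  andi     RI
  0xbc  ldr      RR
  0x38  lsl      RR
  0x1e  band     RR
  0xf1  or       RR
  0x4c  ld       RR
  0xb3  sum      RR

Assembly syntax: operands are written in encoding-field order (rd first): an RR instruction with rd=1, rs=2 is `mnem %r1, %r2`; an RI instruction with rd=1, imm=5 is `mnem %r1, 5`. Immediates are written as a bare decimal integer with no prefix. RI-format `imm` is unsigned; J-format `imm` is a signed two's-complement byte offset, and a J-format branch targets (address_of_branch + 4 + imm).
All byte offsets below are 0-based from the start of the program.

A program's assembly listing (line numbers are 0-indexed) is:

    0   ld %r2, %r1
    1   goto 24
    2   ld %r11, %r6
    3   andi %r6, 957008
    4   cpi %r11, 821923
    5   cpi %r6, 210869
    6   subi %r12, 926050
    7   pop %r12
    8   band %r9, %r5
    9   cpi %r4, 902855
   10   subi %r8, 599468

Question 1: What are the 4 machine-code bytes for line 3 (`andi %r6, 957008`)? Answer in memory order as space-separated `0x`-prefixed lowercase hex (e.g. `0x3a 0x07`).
0x71 0x6e 0x9a 0x50

3. andi fields op=0x71:8|rd=6:4|imm=957008:20 → word 716e9a50h → 71 6e 9a 50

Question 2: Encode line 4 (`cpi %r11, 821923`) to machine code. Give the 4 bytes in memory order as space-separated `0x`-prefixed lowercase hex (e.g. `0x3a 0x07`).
0x16 0xbc 0x8a 0xa3

L4: cpi op=0x16:8|rd=11:4|imm=821923:20 ⇒ 0x16bc8aa3 ⇒ big 16 bc 8a a3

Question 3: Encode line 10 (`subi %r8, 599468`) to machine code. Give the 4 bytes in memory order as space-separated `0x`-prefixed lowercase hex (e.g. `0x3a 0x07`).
line 10 (subi): pack op=0xae:8|rd=8:4|imm=599468:20 = 0xae8925ac; big→ ae 89 25 ac

0xae 0x89 0x25 0xac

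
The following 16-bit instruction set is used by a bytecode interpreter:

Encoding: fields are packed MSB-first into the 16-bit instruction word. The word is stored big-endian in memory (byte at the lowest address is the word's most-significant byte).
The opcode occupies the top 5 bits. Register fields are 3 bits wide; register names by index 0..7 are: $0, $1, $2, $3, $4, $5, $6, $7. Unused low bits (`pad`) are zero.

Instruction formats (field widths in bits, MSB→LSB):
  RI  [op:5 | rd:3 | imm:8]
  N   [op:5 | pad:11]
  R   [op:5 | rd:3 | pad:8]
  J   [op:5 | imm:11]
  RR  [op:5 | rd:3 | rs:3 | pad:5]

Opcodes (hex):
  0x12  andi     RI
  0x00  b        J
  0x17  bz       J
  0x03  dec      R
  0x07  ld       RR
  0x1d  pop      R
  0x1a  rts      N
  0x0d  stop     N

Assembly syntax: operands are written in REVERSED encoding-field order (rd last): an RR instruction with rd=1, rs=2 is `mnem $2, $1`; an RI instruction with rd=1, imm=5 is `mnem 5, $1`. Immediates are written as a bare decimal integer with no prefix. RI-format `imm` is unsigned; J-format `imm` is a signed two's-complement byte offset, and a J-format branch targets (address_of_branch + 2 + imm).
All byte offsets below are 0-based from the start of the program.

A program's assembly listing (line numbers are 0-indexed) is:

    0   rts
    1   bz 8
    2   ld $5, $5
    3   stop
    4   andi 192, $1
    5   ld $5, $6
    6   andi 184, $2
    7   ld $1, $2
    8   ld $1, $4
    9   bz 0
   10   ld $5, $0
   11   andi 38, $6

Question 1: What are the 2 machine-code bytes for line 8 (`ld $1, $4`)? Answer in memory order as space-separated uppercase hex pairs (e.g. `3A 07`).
3C 20

L8: ld op=0x7:5|rd=4:3|rs=1:3|pad=0:5 ⇒ 0x3c20 ⇒ big 3c 20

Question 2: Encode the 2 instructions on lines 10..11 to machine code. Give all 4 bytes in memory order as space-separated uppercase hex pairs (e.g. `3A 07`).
38 A0 96 26

line 10 (ld): pack op=0x7:5|rd=0:3|rs=5:3|pad=0:5 = 0x38a0; big→ 38 a0
line 11 (andi): pack op=0x12:5|rd=6:3|imm=38:8 = 0x9626; big→ 96 26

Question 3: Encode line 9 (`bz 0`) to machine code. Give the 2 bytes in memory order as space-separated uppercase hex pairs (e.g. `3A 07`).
9. bz fields op=0x17:5|imm=0:11 → word b800h → b8 00

B8 00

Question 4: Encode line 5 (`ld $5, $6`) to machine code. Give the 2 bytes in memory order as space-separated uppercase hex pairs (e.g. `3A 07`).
3E A0

L5: ld op=0x7:5|rd=6:3|rs=5:3|pad=0:5 ⇒ 0x3ea0 ⇒ big 3e a0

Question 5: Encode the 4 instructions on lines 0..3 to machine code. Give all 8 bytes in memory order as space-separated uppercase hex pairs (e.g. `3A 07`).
L0: rts op=0x1a:5|pad=0:11 ⇒ 0xd000 ⇒ big d0 00
L1: bz op=0x17:5|imm=8:11 ⇒ 0xb808 ⇒ big b8 08
L2: ld op=0x7:5|rd=5:3|rs=5:3|pad=0:5 ⇒ 0x3da0 ⇒ big 3d a0
L3: stop op=0xd:5|pad=0:11 ⇒ 0x6800 ⇒ big 68 00

D0 00 B8 08 3D A0 68 00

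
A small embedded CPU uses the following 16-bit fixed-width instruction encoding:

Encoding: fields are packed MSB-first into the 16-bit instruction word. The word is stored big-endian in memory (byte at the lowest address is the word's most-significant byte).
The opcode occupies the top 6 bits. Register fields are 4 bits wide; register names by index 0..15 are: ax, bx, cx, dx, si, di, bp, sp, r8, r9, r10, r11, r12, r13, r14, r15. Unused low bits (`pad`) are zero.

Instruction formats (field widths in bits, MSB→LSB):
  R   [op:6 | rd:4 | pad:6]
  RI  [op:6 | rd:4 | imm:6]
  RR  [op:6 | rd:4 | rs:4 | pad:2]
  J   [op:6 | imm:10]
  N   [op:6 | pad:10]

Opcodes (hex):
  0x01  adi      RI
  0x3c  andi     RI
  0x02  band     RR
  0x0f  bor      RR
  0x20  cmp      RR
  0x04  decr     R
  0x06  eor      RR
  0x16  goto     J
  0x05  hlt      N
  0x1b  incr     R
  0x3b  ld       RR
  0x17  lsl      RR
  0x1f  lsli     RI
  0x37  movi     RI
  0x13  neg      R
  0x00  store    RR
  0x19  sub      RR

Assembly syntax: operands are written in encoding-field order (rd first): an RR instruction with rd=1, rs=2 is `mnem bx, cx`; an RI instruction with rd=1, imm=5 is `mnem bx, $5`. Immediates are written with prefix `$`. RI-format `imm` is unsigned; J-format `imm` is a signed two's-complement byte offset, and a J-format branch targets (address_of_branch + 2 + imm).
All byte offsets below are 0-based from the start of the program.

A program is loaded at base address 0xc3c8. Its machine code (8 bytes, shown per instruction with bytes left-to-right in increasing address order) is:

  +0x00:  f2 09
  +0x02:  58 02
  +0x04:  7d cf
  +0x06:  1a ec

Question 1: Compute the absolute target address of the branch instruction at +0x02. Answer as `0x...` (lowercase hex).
off 0x02: read 58 02 as big → 0x5802
  op=0x5802>>10=0x16 ⇒ goto (J)
  imm: (w>>0)&0x3ff=0x2 → $2
  target = base 0xc3c8 + off 0x02 + 2 + imm 2 = 0xc3ce

0xc3ce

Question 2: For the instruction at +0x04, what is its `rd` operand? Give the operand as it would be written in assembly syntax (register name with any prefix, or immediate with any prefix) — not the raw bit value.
+0x04: 7d cf ⇒ word 0x7dcf (big)
  op=0x7dcf>>10=0x1f ⇒ lsli (RI)
  [9:6] rd=7 = sp
  [5:0] imm=15 = $15

sp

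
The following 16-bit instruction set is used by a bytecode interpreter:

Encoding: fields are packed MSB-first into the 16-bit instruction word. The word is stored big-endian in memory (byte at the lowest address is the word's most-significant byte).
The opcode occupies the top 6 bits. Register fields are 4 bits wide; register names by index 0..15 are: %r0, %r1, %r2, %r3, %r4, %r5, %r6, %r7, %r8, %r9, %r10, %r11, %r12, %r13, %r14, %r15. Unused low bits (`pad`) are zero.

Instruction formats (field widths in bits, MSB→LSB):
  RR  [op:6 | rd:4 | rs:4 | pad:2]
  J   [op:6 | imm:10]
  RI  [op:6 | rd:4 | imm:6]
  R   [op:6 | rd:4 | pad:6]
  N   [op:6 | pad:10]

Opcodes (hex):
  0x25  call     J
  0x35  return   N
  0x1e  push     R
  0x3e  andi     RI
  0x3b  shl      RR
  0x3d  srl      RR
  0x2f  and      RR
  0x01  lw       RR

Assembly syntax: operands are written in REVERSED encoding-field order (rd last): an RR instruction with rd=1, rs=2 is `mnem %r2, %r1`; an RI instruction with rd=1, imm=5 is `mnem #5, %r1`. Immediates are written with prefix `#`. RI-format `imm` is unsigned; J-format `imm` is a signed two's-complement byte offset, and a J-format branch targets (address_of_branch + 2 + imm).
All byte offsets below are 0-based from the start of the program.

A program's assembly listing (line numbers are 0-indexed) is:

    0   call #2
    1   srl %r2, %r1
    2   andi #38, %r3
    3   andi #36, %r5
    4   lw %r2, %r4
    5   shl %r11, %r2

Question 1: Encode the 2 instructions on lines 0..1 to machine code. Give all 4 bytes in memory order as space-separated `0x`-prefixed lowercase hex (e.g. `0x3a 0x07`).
0x94 0x02 0xf4 0x48

line 0 (call): pack op=0x25:6|imm=2:10 = 0x9402; big→ 94 02
line 1 (srl): pack op=0x3d:6|rd=1:4|rs=2:4|pad=0:2 = 0xf448; big→ f4 48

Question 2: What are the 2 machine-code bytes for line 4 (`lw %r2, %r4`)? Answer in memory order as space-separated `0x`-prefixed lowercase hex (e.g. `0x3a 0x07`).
0x05 0x08

L4: lw op=0x1:6|rd=4:4|rs=2:4|pad=0:2 ⇒ 0x0508 ⇒ big 05 08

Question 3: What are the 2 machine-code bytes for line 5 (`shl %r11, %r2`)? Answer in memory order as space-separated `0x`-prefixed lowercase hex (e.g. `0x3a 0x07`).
0xec 0xac

line 5 (shl): pack op=0x3b:6|rd=2:4|rs=11:4|pad=0:2 = 0xecac; big→ ec ac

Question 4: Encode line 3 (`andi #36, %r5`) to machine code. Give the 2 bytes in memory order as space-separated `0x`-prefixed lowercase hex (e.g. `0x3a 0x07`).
L3: andi op=0x3e:6|rd=5:4|imm=36:6 ⇒ 0xf964 ⇒ big f9 64

0xf9 0x64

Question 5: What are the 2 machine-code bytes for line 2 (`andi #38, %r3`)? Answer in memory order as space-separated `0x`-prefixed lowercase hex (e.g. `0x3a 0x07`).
line 2 (andi): pack op=0x3e:6|rd=3:4|imm=38:6 = 0xf8e6; big→ f8 e6

0xf8 0xe6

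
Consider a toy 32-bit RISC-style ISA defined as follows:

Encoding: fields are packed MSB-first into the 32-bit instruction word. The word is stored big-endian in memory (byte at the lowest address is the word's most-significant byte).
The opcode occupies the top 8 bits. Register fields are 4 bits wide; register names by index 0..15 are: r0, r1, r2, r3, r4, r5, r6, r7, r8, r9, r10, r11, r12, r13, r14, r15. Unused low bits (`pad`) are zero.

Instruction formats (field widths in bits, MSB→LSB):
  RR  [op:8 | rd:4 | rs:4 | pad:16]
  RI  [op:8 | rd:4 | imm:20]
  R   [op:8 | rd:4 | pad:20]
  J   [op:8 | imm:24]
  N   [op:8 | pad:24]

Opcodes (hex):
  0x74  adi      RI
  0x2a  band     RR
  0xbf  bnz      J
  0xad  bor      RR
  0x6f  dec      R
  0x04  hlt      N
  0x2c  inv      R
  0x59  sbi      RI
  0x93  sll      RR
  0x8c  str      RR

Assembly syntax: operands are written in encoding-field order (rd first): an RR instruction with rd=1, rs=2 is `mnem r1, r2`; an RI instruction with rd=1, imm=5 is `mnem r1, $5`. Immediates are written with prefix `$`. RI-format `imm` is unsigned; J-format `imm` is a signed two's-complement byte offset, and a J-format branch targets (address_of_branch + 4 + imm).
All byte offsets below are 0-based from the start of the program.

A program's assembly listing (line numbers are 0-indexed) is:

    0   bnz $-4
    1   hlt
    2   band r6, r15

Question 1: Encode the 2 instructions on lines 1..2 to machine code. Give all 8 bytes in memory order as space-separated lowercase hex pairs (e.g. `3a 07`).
1. hlt fields op=0x4:8|pad=0:24 → word 04000000h → 04 00 00 00
2. band fields op=0x2a:8|rd=6:4|rs=15:4|pad=0:16 → word 2a6f0000h → 2a 6f 00 00

04 00 00 00 2a 6f 00 00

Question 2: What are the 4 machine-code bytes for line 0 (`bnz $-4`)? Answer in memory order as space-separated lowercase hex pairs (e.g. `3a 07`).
line 0 (bnz): pack op=0xbf:8|imm=-4:24 = 0xbffffffc; big→ bf ff ff fc

bf ff ff fc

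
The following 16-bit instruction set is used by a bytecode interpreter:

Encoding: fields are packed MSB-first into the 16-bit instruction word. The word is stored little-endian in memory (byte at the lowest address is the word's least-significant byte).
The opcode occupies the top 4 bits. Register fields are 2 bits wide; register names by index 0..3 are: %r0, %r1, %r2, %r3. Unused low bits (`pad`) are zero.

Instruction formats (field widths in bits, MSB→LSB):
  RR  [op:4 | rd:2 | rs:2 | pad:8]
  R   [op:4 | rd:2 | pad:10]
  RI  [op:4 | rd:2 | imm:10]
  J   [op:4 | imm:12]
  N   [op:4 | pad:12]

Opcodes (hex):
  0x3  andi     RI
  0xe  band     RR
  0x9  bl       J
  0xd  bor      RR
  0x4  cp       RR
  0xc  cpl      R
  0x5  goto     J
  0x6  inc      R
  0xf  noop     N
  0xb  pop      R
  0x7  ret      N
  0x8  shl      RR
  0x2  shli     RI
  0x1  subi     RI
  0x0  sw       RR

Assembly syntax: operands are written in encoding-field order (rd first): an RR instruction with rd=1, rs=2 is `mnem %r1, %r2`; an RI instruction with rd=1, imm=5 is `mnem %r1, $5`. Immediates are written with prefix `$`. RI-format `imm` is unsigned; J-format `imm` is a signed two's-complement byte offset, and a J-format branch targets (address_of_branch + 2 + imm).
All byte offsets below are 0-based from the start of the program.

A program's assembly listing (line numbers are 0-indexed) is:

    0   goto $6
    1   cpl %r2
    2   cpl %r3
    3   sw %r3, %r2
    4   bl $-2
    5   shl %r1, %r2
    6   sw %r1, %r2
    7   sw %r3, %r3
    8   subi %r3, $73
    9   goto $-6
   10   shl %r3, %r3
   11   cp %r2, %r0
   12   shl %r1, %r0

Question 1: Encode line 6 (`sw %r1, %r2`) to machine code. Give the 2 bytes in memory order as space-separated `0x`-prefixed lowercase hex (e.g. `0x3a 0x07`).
L6: sw op=0x0:4|rd=1:2|rs=2:2|pad=0:8 ⇒ 0x0600 ⇒ little 00 06

0x00 0x06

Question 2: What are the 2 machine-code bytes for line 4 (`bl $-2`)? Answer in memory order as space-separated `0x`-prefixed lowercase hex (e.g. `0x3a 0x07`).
0xfe 0x9f

line 4 (bl): pack op=0x9:4|imm=-2:12 = 0x9ffe; little→ fe 9f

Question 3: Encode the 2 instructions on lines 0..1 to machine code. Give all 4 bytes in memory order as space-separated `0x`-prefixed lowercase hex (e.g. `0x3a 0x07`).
0x06 0x50 0x00 0xc8

L0: goto op=0x5:4|imm=6:12 ⇒ 0x5006 ⇒ little 06 50
L1: cpl op=0xc:4|rd=2:2|pad=0:10 ⇒ 0xc800 ⇒ little 00 c8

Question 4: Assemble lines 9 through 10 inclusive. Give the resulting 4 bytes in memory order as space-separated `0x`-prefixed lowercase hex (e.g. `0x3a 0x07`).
L9: goto op=0x5:4|imm=-6:12 ⇒ 0x5ffa ⇒ little fa 5f
L10: shl op=0x8:4|rd=3:2|rs=3:2|pad=0:8 ⇒ 0x8f00 ⇒ little 00 8f

0xfa 0x5f 0x00 0x8f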